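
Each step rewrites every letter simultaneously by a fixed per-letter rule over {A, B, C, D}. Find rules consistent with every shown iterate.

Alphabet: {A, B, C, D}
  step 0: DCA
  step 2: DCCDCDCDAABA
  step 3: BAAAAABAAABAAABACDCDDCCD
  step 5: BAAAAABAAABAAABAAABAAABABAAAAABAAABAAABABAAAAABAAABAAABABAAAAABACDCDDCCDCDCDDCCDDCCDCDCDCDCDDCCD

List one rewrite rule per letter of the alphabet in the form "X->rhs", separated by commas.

A->CD, B->DC, C->AA, D->BA

  step 2 ⇒ step 3: DCCDCDCDAABA ⇒ BA·AA·AA·BA·AA·BA·AA·BA·CD·CD·DC·CD
    A ↦ CD
    B ↦ DC
    C ↦ AA
    D ↦ BA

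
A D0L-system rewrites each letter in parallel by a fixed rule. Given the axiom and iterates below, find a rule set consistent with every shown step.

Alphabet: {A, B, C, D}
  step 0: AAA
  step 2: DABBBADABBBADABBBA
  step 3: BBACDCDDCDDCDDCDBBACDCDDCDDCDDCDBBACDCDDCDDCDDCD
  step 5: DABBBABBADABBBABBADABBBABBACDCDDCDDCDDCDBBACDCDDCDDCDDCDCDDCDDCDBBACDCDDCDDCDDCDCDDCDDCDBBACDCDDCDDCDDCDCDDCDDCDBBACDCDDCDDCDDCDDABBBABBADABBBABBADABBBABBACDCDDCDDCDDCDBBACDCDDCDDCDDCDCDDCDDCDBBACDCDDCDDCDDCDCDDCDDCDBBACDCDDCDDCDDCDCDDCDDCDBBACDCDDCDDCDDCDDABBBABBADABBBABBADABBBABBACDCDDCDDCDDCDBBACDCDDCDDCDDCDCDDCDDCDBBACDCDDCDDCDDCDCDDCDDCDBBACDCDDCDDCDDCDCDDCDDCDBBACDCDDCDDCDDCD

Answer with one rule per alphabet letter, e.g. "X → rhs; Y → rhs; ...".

  step 2 ⇒ step 3: DABBBADABBBADABBBA ⇒ BBA·CD·CDD·CDD·CDD·CD·BBA·CD·CDD·CDD·CDD·CD·BBA·CD·CDD·CDD·CDD·CD
    A ↦ CD
    B ↦ CDD
    D ↦ BBA
    C ↦ DAB  (constrained at step 3)

A->CD, B->CDD, C->DAB, D->BBA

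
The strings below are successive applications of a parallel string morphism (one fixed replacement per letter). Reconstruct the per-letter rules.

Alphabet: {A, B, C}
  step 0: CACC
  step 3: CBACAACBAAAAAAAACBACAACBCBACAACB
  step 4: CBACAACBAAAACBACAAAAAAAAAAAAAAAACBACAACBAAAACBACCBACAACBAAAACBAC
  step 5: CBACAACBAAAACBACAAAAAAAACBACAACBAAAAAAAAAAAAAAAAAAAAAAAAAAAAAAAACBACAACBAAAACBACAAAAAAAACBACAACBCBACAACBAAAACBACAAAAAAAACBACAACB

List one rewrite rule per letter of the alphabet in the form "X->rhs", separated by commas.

A->AA, B->AC, C->CB

  step 4 ⇒ step 5: CBACAACBAAAACBACAAAAAAAAAAAAAAAACBACAACBAAAACBACCBACAACBAAAACBAC ⇒ CB·AC·AA·CB·AA·AA·CB·AC·AA·AA·AA·AA·CB·AC·AA·CB·AA·AA·AA·AA·AA·AA·AA·AA·AA·AA·AA·AA·AA·AA·AA·AA·CB·AC·AA·CB·AA·AA·CB·AC·AA·AA·AA·AA·CB·AC·AA·CB·CB·AC·AA·CB·AA·AA·CB·AC·AA·AA·AA·AA·CB·AC·AA·CB
    A ↦ AA
    B ↦ AC
    C ↦ CB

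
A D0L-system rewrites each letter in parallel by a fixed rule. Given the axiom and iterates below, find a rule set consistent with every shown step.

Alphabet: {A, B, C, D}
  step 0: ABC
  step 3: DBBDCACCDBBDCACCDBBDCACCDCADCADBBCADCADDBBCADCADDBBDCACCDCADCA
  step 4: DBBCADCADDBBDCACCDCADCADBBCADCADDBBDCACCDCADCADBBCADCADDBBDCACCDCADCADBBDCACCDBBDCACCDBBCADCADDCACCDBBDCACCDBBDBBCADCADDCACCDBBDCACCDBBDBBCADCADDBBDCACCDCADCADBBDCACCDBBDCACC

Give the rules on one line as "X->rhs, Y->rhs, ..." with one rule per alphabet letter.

  step 3 ⇒ step 4: DBBDCACCDBBDCACCDBBDCACCDCADCADBBCADCADDBBCADCADDBBDCACCDCADCA ⇒ DBB·CAD·CAD·DBB·DCA·CC·DCA·DCA·DBB·CAD·CAD·DBB·DCA·CC·DCA·DCA·DBB·CAD·CAD·DBB·DCA·CC·DCA·DCA·DBB·DCA·CC·DBB·DCA·CC·DBB·CAD·CAD·DCA·CC·DBB·DCA·CC·DBB·DBB·CAD·CAD·DCA·CC·DBB·DCA·CC·DBB·DBB·CAD·CAD·DBB·DCA·CC·DCA·DCA·DBB·DCA·CC·DBB·DCA·CC
    A ↦ CC
    B ↦ CAD
    C ↦ DCA
    D ↦ DBB

A->CC, B->CAD, C->DCA, D->DBB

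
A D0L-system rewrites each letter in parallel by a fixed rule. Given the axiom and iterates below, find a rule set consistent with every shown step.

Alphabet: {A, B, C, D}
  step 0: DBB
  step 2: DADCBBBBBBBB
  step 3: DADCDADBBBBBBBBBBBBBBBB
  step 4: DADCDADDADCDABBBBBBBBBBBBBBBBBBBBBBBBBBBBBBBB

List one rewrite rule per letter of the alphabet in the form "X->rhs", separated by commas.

A->DC, B->BB, C->D, D->DA

  step 3 ⇒ step 4: DADCDADBBBBBBBBBBBBBBBB ⇒ DA·DC·DA·D·DA·DC·DA·BB·BB·BB·BB·BB·BB·BB·BB·BB·BB·BB·BB·BB·BB·BB·BB
    A ↦ DC
    B ↦ BB
    C ↦ D
    D ↦ DA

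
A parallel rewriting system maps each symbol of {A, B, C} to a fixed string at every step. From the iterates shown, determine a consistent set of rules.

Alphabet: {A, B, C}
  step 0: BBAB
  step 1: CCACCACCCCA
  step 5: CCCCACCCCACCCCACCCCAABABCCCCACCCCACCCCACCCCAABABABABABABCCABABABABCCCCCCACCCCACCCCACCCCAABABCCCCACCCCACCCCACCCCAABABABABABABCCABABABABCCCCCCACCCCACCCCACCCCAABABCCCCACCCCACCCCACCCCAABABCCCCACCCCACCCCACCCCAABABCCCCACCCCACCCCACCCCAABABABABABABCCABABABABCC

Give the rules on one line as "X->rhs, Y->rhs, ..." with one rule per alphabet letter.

A->CC, B->CCA, C->AB

  step 0 ⇒ step 1: BBAB ⇒ CCA·CCA·CC·CCA
    A ↦ CC
    B ↦ CCA
    C ↦ AB  (constrained at step 1)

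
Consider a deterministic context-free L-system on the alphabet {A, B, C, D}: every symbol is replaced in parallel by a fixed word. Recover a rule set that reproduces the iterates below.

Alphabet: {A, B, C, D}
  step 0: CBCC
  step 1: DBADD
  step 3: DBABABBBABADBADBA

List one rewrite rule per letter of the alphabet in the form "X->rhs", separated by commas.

A->BB, B->BA, C->D, D->CB

  step 0 ⇒ step 1: CBCC ⇒ D·BA·D·D
    B ↦ BA
    C ↦ D
    A ↦ BB  (constrained at step 1)
    D ↦ CB  (constrained at step 1)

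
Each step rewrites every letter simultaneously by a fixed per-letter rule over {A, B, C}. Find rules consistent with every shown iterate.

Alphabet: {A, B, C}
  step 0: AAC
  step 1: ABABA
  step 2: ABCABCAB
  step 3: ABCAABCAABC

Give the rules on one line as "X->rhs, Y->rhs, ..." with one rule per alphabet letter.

A->AB, B->C, C->A

  step 2 ⇒ step 3: ABCABCAB ⇒ AB·C·A·AB·C·A·AB·C
    A ↦ AB
    B ↦ C
    C ↦ A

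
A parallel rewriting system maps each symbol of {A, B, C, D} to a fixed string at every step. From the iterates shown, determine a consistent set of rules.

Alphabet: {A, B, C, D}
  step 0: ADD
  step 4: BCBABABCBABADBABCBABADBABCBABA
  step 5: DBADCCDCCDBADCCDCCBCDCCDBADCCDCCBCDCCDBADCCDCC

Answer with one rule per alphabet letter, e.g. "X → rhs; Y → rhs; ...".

A->CC, B->D, C->BA, D->BC

  step 4 ⇒ step 5: BCBABABCBABADBABCBABADBABCBABA ⇒ D·BA·D·CC·D·CC·D·BA·D·CC·D·CC·BC·D·CC·D·BA·D·CC·D·CC·BC·D·CC·D·BA·D·CC·D·CC
    A ↦ CC
    B ↦ D
    C ↦ BA
    D ↦ BC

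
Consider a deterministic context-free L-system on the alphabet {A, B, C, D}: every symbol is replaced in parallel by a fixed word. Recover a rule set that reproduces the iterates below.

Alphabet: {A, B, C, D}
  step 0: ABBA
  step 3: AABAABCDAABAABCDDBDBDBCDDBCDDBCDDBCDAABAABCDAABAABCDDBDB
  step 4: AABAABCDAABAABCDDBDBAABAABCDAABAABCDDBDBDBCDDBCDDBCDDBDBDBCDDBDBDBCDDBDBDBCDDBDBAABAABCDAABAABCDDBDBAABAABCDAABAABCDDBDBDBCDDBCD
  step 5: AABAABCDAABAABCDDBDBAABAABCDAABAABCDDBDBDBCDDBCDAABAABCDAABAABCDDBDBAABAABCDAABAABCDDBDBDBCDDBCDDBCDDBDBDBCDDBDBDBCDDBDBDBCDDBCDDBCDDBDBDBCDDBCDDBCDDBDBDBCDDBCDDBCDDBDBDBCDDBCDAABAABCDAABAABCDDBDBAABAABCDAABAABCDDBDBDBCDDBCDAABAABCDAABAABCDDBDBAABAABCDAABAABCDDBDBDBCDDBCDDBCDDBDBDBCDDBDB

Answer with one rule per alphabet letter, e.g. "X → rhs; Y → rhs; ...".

A->AAB, B->CD, C->DB, D->DB

  step 4 ⇒ step 5: AABAABCDAABAABCDDBDBAABAABCDAABAABCDDBDBDBCDDBCDDBCDDBDBDBCDDBDBDBCDDBDBDBCDDBDBAABAABCDAABAABCDDBDBAABAABCDAABAABCDDBDBDBCDDBCD ⇒ AAB·AAB·CD·AAB·AAB·CD·DB·DB·AAB·AAB·CD·AAB·AAB·CD·DB·DB·DB·CD·DB·CD·AAB·AAB·CD·AAB·AAB·CD·DB·DB·AAB·AAB·CD·AAB·AAB·CD·DB·DB·DB·CD·DB·CD·DB·CD·DB·DB·DB·CD·DB·DB·DB·CD·DB·DB·DB·CD·DB·CD·DB·CD·DB·DB·DB·CD·DB·CD·DB·CD·DB·DB·DB·CD·DB·CD·DB·CD·DB·DB·DB·CD·DB·CD·AAB·AAB·CD·AAB·AAB·CD·DB·DB·AAB·AAB·CD·AAB·AAB·CD·DB·DB·DB·CD·DB·CD·AAB·AAB·CD·AAB·AAB·CD·DB·DB·AAB·AAB·CD·AAB·AAB·CD·DB·DB·DB·CD·DB·CD·DB·CD·DB·DB·DB·CD·DB·DB
    A ↦ AAB
    B ↦ CD
    C ↦ DB
    D ↦ DB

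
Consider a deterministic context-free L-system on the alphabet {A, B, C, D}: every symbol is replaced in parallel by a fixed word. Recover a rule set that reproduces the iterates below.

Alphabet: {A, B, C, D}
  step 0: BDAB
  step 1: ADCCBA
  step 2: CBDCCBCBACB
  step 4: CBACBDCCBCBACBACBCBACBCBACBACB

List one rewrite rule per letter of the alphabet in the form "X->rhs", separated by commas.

A->CB, B->A, C->CB, D->DC

  step 1 ⇒ step 2: ADCCBA ⇒ CB·DC·CB·CB·A·CB
    A ↦ CB
    B ↦ A
    C ↦ CB
    D ↦ DC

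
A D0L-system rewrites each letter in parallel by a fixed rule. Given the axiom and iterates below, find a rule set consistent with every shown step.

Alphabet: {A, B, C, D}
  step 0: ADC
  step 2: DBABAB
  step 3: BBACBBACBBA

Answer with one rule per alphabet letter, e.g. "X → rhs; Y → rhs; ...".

  step 2 ⇒ step 3: DBABAB ⇒ B·BA·CB·BA·CB·BA
    A ↦ CB
    B ↦ BA
    D ↦ B
    C ↦ D  (constrained at step 0)

A->CB, B->BA, C->D, D->B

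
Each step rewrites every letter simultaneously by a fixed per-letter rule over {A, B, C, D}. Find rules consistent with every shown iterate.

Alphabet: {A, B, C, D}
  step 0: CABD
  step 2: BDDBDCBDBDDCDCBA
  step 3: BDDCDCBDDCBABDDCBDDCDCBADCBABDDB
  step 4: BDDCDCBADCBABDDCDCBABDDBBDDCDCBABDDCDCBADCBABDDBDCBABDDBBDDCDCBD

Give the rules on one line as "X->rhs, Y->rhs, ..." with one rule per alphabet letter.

A->DB, B->BD, C->BA, D->DC

  step 3 ⇒ step 4: BDDCDCBDDCBABDDCBDDCDCBADCBABDDB ⇒ BD·DC·DC·BA·DC·BA·BD·DC·DC·BA·BD·DB·BD·DC·DC·BA·BD·DC·DC·BA·DC·BA·BD·DB·DC·BA·BD·DB·BD·DC·DC·BD
    A ↦ DB
    B ↦ BD
    C ↦ BA
    D ↦ DC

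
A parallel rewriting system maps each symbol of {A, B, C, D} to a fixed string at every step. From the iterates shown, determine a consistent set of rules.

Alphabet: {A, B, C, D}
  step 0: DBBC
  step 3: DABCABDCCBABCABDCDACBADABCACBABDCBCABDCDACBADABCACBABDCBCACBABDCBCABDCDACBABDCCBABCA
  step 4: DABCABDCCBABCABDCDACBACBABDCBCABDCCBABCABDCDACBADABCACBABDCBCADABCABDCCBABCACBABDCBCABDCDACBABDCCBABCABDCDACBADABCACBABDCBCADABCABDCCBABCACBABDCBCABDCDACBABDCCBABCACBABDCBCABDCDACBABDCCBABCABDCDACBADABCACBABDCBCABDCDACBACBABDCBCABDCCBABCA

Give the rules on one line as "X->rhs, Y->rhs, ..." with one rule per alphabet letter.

  step 3 ⇒ step 4: DABCABDCCBABCABDCDACBADABCACBABDCBCABDCDACBADABCACBABDCBCACBABDCBCABDCDACBABDCCBABCA ⇒ DA·BCA·BDC·CBA·BCA·BDC·DA·CBA·CBA·BDC·BCA·BDC·CBA·BCA·BDC·DA·CBA·DA·BCA·CBA·BDC·BCA·DA·BCA·BDC·CBA·BCA·CBA·BDC·BCA·BDC·DA·CBA·BDC·CBA·BCA·BDC·DA·CBA·DA·BCA·CBA·BDC·BCA·DA·BCA·BDC·CBA·BCA·CBA·BDC·BCA·BDC·DA·CBA·BDC·CBA·BCA·CBA·BDC·BCA·BDC·DA·CBA·BDC·CBA·BCA·BDC·DA·CBA·DA·BCA·CBA·BDC·BCA·BDC·DA·CBA·CBA·BDC·BCA·BDC·CBA·BCA
    A ↦ BCA
    B ↦ BDC
    C ↦ CBA
    D ↦ DA

A->BCA, B->BDC, C->CBA, D->DA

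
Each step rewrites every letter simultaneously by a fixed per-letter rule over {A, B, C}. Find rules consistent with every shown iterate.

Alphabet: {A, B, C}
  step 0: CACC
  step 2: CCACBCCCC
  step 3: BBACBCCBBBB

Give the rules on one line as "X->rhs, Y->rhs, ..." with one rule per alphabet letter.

  step 2 ⇒ step 3: CCACBCCCC ⇒ B·B·AC·B·CC·B·B·B·B
    A ↦ AC
    B ↦ CC
    C ↦ B

A->AC, B->CC, C->B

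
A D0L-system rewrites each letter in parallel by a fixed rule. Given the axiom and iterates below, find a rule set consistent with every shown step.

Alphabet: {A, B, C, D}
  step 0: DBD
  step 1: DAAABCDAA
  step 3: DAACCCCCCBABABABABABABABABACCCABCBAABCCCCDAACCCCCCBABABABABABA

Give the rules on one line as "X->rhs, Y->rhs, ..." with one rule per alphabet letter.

  step 0 ⇒ step 1: DBD ⇒ DAA·ABC·DAA
    B ↦ ABC
    D ↦ DAA
    A ↦ CCC  (constrained at step 1)
    C ↦ BA  (constrained at step 1)

A->CCC, B->ABC, C->BA, D->DAA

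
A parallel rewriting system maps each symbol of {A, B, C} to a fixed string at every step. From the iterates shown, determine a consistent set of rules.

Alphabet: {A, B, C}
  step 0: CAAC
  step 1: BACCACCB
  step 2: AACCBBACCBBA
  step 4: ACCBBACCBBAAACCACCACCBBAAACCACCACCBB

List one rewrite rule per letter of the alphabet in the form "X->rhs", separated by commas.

A->ACC, B->A, C->B

  step 1 ⇒ step 2: BACCACCB ⇒ A·ACC·B·B·ACC·B·B·A
    A ↦ ACC
    B ↦ A
    C ↦ B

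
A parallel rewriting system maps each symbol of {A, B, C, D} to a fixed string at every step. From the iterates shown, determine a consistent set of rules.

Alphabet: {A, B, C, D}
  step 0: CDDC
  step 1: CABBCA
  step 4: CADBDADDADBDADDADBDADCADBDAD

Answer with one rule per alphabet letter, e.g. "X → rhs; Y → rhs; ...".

A->D, B->DAD, C->CA, D->B

  step 0 ⇒ step 1: CDDC ⇒ CA·B·B·CA
    C ↦ CA
    D ↦ B
    A ↦ D  (constrained at step 1)
    B ↦ DAD  (constrained at step 1)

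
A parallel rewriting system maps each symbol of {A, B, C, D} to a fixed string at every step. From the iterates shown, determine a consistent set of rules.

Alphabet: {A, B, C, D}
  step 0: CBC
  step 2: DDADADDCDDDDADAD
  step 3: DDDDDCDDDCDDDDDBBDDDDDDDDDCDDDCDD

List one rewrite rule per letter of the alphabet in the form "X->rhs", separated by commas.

A->DC, B->AD, C->DBB, D->DD

  step 2 ⇒ step 3: DDADADDCDDDDADAD ⇒ DD·DD·DC·DD·DC·DD·DD·DBB·DD·DD·DD·DD·DC·DD·DC·DD
    A ↦ DC
    C ↦ DBB
    D ↦ DD
    B ↦ AD  (constrained at step 0)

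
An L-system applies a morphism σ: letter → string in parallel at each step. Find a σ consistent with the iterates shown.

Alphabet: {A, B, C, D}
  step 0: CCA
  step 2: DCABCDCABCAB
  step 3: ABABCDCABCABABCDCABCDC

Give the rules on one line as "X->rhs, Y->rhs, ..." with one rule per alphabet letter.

  step 2 ⇒ step 3: DCABCDCABCAB ⇒ AB·ABC·D·C·ABC·AB·ABC·D·C·ABC·D·C
    A ↦ D
    B ↦ C
    C ↦ ABC
    D ↦ AB

A->D, B->C, C->ABC, D->AB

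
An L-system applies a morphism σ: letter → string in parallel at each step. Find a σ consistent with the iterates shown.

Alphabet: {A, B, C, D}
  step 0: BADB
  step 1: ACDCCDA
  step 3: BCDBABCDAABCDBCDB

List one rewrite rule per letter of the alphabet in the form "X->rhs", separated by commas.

  step 0 ⇒ step 1: BADB ⇒ A·CDC·CD·A
    A ↦ CDC
    B ↦ A
    D ↦ CD
    C ↦ B  (constrained at step 1)

A->CDC, B->A, C->B, D->CD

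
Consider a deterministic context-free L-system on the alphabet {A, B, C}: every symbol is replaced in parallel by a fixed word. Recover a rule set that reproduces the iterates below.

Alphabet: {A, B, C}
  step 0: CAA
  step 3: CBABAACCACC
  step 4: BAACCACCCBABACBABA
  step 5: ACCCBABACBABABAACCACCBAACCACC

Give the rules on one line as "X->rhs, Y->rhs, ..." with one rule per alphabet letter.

A->C, B->AC, C->BA

  step 4 ⇒ step 5: BAACCACCCBABACBABA ⇒ AC·C·C·BA·BA·C·BA·BA·BA·AC·C·AC·C·BA·AC·C·AC·C
    A ↦ C
    B ↦ AC
    C ↦ BA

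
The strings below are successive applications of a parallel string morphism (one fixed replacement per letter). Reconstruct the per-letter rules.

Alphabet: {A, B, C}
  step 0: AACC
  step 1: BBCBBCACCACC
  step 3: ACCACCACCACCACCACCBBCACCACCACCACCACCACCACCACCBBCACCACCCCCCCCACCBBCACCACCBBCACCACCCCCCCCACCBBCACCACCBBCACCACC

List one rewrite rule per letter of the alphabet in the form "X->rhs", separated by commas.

  step 0 ⇒ step 1: AACC ⇒ BBC·BBC·ACC·ACC
    A ↦ BBC
    C ↦ ACC
    B ↦ CCC  (constrained at step 1)

A->BBC, B->CCC, C->ACC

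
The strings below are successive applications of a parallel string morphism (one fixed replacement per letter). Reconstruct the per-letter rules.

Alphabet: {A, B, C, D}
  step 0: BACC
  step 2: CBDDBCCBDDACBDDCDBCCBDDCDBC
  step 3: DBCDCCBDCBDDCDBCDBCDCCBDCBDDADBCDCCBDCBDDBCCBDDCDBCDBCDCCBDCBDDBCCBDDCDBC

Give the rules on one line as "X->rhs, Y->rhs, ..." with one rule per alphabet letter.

A->DA, B->DC, C->DBC, D->CBD

  step 2 ⇒ step 3: CBDDBCCBDDACBDDCDBCCBDDCDBC ⇒ DBC·DC·CBD·CBD·DC·DBC·DBC·DC·CBD·CBD·DA·DBC·DC·CBD·CBD·DBC·CBD·DC·DBC·DBC·DC·CBD·CBD·DBC·CBD·DC·DBC
    A ↦ DA
    B ↦ DC
    C ↦ DBC
    D ↦ CBD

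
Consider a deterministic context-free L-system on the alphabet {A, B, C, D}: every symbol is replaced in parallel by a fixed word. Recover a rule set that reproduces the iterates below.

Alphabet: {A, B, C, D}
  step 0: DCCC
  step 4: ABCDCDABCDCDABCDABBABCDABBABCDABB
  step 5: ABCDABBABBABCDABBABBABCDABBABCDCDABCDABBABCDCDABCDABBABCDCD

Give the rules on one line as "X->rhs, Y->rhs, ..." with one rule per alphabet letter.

  step 4 ⇒ step 5: ABCDCDABCDCDABCDABBABCDABBABCDABB ⇒ AB·CD·A·BB·A·BB·AB·CD·A·BB·A·BB·AB·CD·A·BB·AB·CD·CD·AB·CD·A·BB·AB·CD·CD·AB·CD·A·BB·AB·CD·CD
    A ↦ AB
    B ↦ CD
    C ↦ A
    D ↦ BB

A->AB, B->CD, C->A, D->BB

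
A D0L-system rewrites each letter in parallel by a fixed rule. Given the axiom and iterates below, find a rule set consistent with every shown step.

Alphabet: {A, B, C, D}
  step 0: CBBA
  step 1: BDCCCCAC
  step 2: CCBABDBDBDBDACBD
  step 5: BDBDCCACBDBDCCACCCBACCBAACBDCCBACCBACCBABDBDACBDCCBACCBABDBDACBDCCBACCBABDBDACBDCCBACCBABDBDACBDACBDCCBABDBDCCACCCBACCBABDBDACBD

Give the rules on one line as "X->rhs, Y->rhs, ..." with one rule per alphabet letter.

A->AC, B->CC, C->BD, D->BA

  step 1 ⇒ step 2: BDCCCCAC ⇒ CC·BA·BD·BD·BD·BD·AC·BD
    A ↦ AC
    B ↦ CC
    C ↦ BD
    D ↦ BA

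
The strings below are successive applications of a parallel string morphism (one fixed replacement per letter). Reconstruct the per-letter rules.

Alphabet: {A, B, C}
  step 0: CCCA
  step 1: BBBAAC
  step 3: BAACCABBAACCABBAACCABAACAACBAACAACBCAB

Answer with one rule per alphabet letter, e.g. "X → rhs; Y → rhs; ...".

  step 0 ⇒ step 1: CCCA ⇒ B·B·B·AAC
    A ↦ AAC
    C ↦ B
    B ↦ CAB  (constrained at step 1)

A->AAC, B->CAB, C->B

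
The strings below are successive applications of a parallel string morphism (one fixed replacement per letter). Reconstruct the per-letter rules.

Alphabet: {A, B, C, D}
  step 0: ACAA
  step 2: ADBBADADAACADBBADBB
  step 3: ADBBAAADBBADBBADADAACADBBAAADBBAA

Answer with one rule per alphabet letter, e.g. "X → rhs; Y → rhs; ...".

  step 2 ⇒ step 3: ADBBADADAACADBBADBB ⇒ AD·BB·A·A·AD·BB·AD·BB·AD·AD·AAC·AD·BB·A·A·AD·BB·A·A
    A ↦ AD
    B ↦ A
    C ↦ AAC
    D ↦ BB

A->AD, B->A, C->AAC, D->BB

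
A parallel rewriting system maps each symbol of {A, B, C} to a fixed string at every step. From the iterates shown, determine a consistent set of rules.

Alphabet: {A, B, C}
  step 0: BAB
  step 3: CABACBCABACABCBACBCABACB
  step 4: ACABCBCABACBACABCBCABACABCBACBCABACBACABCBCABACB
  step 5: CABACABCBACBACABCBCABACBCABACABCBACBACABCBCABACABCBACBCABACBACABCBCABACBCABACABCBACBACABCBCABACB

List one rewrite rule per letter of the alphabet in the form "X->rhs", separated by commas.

  step 4 ⇒ step 5: ACABCBCABACBACABCBCABACABCBACBCABACBACABCBCABACB ⇒ CAB·A·CAB·CB·A·CB·A·CAB·CB·CAB·A·CB·CAB·A·CAB·CB·A·CB·A·CAB·CB·CAB·A·CAB·CB·A·CB·CAB·A·CB·A·CAB·CB·CAB·A·CB·CAB·A·CAB·CB·A·CB·A·CAB·CB·CAB·A·CB
    A ↦ CAB
    B ↦ CB
    C ↦ A

A->CAB, B->CB, C->A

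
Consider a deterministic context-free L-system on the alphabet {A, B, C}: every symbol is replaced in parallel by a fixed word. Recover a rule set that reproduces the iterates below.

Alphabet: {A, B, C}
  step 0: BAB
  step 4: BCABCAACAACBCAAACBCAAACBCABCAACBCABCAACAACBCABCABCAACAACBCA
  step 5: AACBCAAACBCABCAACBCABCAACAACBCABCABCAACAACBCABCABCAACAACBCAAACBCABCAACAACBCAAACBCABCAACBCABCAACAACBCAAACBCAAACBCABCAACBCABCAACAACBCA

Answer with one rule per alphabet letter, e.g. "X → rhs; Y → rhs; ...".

  step 4 ⇒ step 5: BCABCAACAACBCAAACBCAAACBCABCAACBCABCAACAACBCABCABCAACAACBCA ⇒ A·AC·BCA·A·AC·BCA·BCA·AC·BCA·BCA·AC·A·AC·BCA·BCA·BCA·AC·A·AC·BCA·BCA·BCA·AC·A·AC·BCA·A·AC·BCA·BCA·AC·A·AC·BCA·A·AC·BCA·BCA·AC·BCA·BCA·AC·A·AC·BCA·A·AC·BCA·A·AC·BCA·BCA·AC·BCA·BCA·AC·A·AC·BCA
    A ↦ BCA
    B ↦ A
    C ↦ AC

A->BCA, B->A, C->AC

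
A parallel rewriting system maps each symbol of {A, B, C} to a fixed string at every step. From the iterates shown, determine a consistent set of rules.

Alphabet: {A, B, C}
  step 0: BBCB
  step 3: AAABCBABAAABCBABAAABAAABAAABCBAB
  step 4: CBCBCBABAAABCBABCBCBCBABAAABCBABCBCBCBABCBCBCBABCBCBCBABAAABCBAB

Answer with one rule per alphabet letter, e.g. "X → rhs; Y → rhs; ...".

  step 3 ⇒ step 4: AAABCBABAAABCBABAAABAAABAAABCBAB ⇒ CB·CB·CB·AB·AA·AB·CB·AB·CB·CB·CB·AB·AA·AB·CB·AB·CB·CB·CB·AB·CB·CB·CB·AB·CB·CB·CB·AB·AA·AB·CB·AB
    A ↦ CB
    B ↦ AB
    C ↦ AA

A->CB, B->AB, C->AA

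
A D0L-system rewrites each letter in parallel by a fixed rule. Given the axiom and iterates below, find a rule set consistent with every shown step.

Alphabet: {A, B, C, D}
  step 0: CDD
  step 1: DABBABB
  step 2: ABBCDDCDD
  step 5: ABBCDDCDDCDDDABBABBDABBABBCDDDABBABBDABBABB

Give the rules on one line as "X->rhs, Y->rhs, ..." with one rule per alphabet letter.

A->C, B->D, C->D, D->ABB

  step 1 ⇒ step 2: DABBABB ⇒ ABB·C·D·D·C·D·D
    A ↦ C
    B ↦ D
    D ↦ ABB
  step 0 ⇒ step 1: CDD ⇒ D·ABB·ABB
    C ↦ D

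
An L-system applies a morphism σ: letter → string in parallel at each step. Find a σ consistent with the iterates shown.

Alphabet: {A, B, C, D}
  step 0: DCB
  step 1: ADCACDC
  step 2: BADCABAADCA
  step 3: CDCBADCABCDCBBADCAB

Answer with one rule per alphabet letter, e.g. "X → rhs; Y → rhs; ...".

  step 2 ⇒ step 3: BADCABAADCA ⇒ CDC·B·ADC·A·B·CDC·B·B·ADC·A·B
    A ↦ B
    B ↦ CDC
    C ↦ A
    D ↦ ADC

A->B, B->CDC, C->A, D->ADC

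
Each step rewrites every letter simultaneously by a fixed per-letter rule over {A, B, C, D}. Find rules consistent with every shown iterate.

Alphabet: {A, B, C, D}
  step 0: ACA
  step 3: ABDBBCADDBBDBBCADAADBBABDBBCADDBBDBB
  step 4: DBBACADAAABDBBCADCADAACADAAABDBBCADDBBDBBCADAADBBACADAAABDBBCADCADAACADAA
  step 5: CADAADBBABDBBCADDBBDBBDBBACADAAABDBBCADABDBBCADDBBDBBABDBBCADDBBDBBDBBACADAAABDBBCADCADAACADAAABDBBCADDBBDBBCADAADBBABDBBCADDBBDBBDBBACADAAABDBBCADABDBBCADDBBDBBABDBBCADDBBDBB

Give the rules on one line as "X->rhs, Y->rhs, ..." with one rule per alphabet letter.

A->DBB, B->A, C->AB, D->CAD

  step 4 ⇒ step 5: DBBACADAAABDBBCADCADAACADAAABDBBCADDBBDBBCADAADBBACADAAABDBBCADCADAACADAA ⇒ CAD·A·A·DBB·AB·DBB·CAD·DBB·DBB·DBB·A·CAD·A·A·AB·DBB·CAD·AB·DBB·CAD·DBB·DBB·AB·DBB·CAD·DBB·DBB·DBB·A·CAD·A·A·AB·DBB·CAD·CAD·A·A·CAD·A·A·AB·DBB·CAD·DBB·DBB·CAD·A·A·DBB·AB·DBB·CAD·DBB·DBB·DBB·A·CAD·A·A·AB·DBB·CAD·AB·DBB·CAD·DBB·DBB·AB·DBB·CAD·DBB·DBB
    A ↦ DBB
    B ↦ A
    C ↦ AB
    D ↦ CAD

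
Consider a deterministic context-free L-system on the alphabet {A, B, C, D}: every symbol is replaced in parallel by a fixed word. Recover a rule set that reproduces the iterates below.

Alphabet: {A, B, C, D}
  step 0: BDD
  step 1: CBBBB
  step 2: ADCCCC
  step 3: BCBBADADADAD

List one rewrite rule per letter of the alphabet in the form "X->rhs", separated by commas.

A->BC, B->C, C->AD, D->BB

  step 2 ⇒ step 3: ADCCCC ⇒ BC·BB·AD·AD·AD·AD
    A ↦ BC
    C ↦ AD
    D ↦ BB
  step 0 ⇒ step 1: BDD ⇒ C·BB·BB
    B ↦ C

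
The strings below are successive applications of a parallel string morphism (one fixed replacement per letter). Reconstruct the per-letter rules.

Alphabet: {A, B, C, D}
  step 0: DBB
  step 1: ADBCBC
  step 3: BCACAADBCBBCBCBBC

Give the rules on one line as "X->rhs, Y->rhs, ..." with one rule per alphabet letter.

A->CA, B->BC, C->B, D->AD

  step 0 ⇒ step 1: DBB ⇒ AD·BC·BC
    B ↦ BC
    D ↦ AD
    A ↦ CA  (constrained at step 1)
    C ↦ B  (constrained at step 1)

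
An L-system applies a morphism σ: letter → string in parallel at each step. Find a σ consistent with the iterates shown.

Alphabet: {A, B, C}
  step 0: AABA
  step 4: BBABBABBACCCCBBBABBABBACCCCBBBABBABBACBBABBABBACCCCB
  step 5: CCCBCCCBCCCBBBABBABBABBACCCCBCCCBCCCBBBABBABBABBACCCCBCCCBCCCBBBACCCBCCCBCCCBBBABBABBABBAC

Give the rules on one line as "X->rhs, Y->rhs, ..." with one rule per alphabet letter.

  step 4 ⇒ step 5: BBABBABBACCCCBBBABBABBACCCCBBBABBABBACBBABBABBACCCCB ⇒ C·C·CB·C·C·CB·C·C·CB·BBA·BBA·BBA·BBA·C·C·C·CB·C·C·CB·C·C·CB·BBA·BBA·BBA·BBA·C·C·C·CB·C·C·CB·C·C·CB·BBA·C·C·CB·C·C·CB·C·C·CB·BBA·BBA·BBA·BBA·C
    A ↦ CB
    B ↦ C
    C ↦ BBA

A->CB, B->C, C->BBA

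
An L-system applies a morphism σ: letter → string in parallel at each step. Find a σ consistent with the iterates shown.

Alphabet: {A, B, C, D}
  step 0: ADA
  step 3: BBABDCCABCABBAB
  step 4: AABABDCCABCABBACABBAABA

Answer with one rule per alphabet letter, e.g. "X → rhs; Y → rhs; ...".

A->B, B->A, C->CAB, D->BDC

  step 3 ⇒ step 4: BBABDCCABCABBAB ⇒ A·A·B·A·BDC·CAB·CAB·B·A·CAB·B·A·A·B·A
    A ↦ B
    B ↦ A
    C ↦ CAB
    D ↦ BDC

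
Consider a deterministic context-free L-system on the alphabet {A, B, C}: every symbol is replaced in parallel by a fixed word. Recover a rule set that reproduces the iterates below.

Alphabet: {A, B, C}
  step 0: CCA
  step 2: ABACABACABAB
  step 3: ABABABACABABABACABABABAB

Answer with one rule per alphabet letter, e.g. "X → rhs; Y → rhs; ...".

  step 2 ⇒ step 3: ABACABACABAB ⇒ AB·AB·AB·AC·AB·AB·AB·AC·AB·AB·AB·AB
    A ↦ AB
    B ↦ AB
    C ↦ AC

A->AB, B->AB, C->AC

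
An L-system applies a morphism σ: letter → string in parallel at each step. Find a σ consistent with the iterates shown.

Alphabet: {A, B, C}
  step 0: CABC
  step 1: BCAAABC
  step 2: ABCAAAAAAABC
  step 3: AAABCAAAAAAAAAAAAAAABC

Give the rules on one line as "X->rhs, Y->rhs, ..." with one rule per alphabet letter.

  step 2 ⇒ step 3: ABCAAAAAAABC ⇒ AA·A·BC·AA·AA·AA·AA·AA·AA·AA·A·BC
    A ↦ AA
    B ↦ A
    C ↦ BC

A->AA, B->A, C->BC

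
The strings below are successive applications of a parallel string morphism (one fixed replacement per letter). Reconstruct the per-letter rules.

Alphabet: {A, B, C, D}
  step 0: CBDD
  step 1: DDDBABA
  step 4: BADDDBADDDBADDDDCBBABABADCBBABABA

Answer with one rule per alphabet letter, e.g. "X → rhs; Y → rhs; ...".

  step 0 ⇒ step 1: CBDD ⇒ DD·D·BA·BA
    B ↦ D
    C ↦ DD
    D ↦ BA
    A ↦ CB  (constrained at step 1)

A->CB, B->D, C->DD, D->BA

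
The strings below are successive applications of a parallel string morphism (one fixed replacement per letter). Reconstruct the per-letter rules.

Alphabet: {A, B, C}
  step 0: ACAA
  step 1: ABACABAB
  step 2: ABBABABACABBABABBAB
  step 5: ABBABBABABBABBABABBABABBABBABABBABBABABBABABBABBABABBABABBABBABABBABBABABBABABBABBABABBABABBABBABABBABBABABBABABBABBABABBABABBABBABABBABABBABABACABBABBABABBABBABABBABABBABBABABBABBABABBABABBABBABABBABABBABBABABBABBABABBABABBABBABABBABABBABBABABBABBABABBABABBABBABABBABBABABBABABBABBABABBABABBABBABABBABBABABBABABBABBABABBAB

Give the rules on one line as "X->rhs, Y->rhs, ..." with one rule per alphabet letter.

A->AB, B->BAB, C->AC

  step 1 ⇒ step 2: ABACABAB ⇒ AB·BAB·AB·AC·AB·BAB·AB·BAB
    A ↦ AB
    B ↦ BAB
    C ↦ AC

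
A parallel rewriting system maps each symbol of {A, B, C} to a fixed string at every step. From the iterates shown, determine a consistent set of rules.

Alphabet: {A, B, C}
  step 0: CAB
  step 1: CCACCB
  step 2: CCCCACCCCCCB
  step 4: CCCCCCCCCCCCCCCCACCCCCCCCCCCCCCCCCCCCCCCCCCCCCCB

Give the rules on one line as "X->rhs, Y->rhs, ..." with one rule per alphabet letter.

  step 1 ⇒ step 2: CCACCB ⇒ CC·CC·AC·CC·CC·CB
    A ↦ AC
    B ↦ CB
    C ↦ CC

A->AC, B->CB, C->CC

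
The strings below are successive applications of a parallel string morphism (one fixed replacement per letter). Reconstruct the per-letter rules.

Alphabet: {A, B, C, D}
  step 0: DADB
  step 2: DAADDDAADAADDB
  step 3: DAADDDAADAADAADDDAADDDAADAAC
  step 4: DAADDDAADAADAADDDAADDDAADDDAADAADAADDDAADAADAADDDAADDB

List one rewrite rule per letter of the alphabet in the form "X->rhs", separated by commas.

  step 3 ⇒ step 4: DAADDDAADAADAADDDAADDDAADAAC ⇒ DAA·D·D·DAA·DAA·DAA·D·D·DAA·D·D·DAA·D·D·DAA·DAA·DAA·D·D·DAA·DAA·DAA·D·D·DAA·D·D·B
    A ↦ D
    C ↦ B
    D ↦ DAA
  step 2 ⇒ step 3: DAADDDAADAADDB ⇒ DAA·D·D·DAA·DAA·DAA·D·D·DAA·D·D·DAA·DAA·C
    B ↦ C

A->D, B->C, C->B, D->DAA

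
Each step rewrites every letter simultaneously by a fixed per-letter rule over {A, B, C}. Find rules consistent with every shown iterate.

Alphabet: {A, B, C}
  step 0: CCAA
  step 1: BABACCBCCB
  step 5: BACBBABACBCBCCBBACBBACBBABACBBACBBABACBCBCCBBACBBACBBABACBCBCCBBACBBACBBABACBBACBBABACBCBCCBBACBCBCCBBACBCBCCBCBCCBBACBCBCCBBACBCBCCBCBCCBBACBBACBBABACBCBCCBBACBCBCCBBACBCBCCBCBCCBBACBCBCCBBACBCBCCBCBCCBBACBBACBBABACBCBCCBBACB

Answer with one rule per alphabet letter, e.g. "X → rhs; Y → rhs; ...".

A->CCB, B->CB, C->BA

  step 0 ⇒ step 1: CCAA ⇒ BA·BA·CCB·CCB
    A ↦ CCB
    C ↦ BA
    B ↦ CB  (constrained at step 1)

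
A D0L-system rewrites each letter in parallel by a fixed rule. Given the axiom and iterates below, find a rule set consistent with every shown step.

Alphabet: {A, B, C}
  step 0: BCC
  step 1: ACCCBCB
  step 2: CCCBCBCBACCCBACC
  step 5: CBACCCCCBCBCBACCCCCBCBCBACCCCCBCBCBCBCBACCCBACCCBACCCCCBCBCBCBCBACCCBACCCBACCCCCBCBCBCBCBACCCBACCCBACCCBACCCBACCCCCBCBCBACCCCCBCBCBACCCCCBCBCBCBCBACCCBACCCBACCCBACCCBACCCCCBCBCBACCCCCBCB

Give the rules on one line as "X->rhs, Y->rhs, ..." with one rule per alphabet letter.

  step 1 ⇒ step 2: ACCCBCB ⇒ CC·CB·CB·CB·ACC·CB·ACC
    A ↦ CC
    B ↦ ACC
    C ↦ CB

A->CC, B->ACC, C->CB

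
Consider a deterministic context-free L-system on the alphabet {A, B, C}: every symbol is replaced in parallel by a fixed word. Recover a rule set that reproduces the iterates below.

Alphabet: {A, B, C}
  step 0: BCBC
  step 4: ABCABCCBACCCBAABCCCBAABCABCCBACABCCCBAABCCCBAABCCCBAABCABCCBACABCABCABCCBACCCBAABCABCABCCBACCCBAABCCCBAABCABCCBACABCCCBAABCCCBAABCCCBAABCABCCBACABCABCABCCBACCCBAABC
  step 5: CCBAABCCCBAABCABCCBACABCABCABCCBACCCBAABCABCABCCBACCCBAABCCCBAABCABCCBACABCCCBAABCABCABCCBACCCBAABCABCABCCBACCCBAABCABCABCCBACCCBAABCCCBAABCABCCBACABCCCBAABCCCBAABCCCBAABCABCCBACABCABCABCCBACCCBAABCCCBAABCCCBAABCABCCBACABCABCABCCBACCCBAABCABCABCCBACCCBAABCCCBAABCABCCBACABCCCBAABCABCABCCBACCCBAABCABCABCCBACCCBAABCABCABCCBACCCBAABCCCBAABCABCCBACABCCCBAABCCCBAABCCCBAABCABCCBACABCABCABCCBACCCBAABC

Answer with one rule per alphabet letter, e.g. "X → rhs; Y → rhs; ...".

  step 4 ⇒ step 5: ABCABCCBACCCBAABCCCBAABCABCCBACABCCCBAABCCCBAABCCCBAABCABCCBACABCABCABCCBACCCBAABCABCABCCBACCCBAABCCCBAABCABCCBACABCCCBAABCCCBAABCCCBAABCABCCBACABCABCABCCBACCCBAABC ⇒ C·CBA·ABC·C·CBA·ABC·ABC·CBA·C·ABC·ABC·ABC·CBA·C·C·CBA·ABC·ABC·ABC·CBA·C·C·CBA·ABC·C·CBA·ABC·ABC·CBA·C·ABC·C·CBA·ABC·ABC·ABC·CBA·C·C·CBA·ABC·ABC·ABC·CBA·C·C·CBA·ABC·ABC·ABC·CBA·C·C·CBA·ABC·C·CBA·ABC·ABC·CBA·C·ABC·C·CBA·ABC·C·CBA·ABC·C·CBA·ABC·ABC·CBA·C·ABC·ABC·ABC·CBA·C·C·CBA·ABC·C·CBA·ABC·C·CBA·ABC·ABC·CBA·C·ABC·ABC·ABC·CBA·C·C·CBA·ABC·ABC·ABC·CBA·C·C·CBA·ABC·C·CBA·ABC·ABC·CBA·C·ABC·C·CBA·ABC·ABC·ABC·CBA·C·C·CBA·ABC·ABC·ABC·CBA·C·C·CBA·ABC·ABC·ABC·CBA·C·C·CBA·ABC·C·CBA·ABC·ABC·CBA·C·ABC·C·CBA·ABC·C·CBA·ABC·C·CBA·ABC·ABC·CBA·C·ABC·ABC·ABC·CBA·C·C·CBA·ABC
    A ↦ C
    B ↦ CBA
    C ↦ ABC

A->C, B->CBA, C->ABC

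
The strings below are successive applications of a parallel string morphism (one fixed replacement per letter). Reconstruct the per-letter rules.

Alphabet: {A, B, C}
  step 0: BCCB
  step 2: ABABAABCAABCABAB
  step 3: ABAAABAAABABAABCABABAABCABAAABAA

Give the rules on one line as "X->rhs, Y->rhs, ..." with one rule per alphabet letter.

  step 2 ⇒ step 3: ABABAABCAABCABAB ⇒ AB·AA·AB·AA·AB·AB·AA·BC·AB·AB·AA·BC·AB·AA·AB·AA
    A ↦ AB
    B ↦ AA
    C ↦ BC

A->AB, B->AA, C->BC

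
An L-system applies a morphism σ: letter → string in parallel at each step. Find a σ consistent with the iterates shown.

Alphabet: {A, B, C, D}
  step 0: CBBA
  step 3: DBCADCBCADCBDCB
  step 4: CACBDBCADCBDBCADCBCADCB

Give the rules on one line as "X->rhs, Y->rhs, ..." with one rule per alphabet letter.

A->B, B->CB, C->D, D->CA

  step 3 ⇒ step 4: DBCADCBCADCBDCB ⇒ CA·CB·D·B·CA·D·CB·D·B·CA·D·CB·CA·D·CB
    A ↦ B
    B ↦ CB
    C ↦ D
    D ↦ CA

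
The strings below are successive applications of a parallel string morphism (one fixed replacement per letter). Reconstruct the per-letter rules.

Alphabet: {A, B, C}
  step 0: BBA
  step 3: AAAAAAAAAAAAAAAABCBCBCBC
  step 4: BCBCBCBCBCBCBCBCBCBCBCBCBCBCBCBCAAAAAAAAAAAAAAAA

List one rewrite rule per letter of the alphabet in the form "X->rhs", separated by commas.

A->BC, B->AA, C->AA

  step 3 ⇒ step 4: AAAAAAAAAAAAAAAABCBCBCBC ⇒ BC·BC·BC·BC·BC·BC·BC·BC·BC·BC·BC·BC·BC·BC·BC·BC·AA·AA·AA·AA·AA·AA·AA·AA
    A ↦ BC
    B ↦ AA
    C ↦ AA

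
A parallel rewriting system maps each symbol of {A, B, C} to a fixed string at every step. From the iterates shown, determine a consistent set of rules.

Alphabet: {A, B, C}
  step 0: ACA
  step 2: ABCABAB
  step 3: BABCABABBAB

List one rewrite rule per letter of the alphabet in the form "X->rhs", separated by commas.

A->B, B->AB, C->CA

  step 2 ⇒ step 3: ABCABAB ⇒ B·AB·CA·B·AB·B·AB
    A ↦ B
    B ↦ AB
    C ↦ CA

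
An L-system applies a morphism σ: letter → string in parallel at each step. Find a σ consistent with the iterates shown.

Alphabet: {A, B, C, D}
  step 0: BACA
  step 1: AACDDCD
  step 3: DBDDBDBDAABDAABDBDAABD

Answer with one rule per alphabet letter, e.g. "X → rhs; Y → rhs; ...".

  step 0 ⇒ step 1: BACA ⇒ AA·CD·D·CD
    A ↦ CD
    B ↦ AA
    C ↦ D
    D ↦ BD  (constrained at step 1)

A->CD, B->AA, C->D, D->BD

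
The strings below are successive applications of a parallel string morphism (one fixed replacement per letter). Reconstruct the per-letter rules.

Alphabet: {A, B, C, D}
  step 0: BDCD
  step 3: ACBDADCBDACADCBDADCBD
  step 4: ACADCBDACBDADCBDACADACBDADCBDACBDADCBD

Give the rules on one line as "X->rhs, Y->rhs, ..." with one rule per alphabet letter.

  step 3 ⇒ step 4: ACBDADCBDACADCBDADCBD ⇒ AC·AD·C·BD·AC·BD·AD·C·BD·AC·AD·AC·BD·AD·C·BD·AC·BD·AD·C·BD
    A ↦ AC
    B ↦ C
    C ↦ AD
    D ↦ BD

A->AC, B->C, C->AD, D->BD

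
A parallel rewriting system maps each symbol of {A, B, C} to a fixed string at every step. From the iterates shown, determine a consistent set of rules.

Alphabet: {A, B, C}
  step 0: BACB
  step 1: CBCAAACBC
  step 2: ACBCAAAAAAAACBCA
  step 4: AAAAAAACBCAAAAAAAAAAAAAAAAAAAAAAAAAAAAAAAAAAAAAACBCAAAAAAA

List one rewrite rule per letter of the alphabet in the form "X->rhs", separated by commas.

A->AA, B->CBC, C->A

  step 1 ⇒ step 2: CBCAAACBC ⇒ A·CBC·A·AA·AA·AA·A·CBC·A
    A ↦ AA
    B ↦ CBC
    C ↦ A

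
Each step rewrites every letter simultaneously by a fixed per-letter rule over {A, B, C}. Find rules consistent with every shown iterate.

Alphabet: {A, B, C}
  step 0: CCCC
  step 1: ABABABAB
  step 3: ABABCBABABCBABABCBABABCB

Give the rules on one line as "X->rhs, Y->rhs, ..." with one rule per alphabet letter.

  step 0 ⇒ step 1: CCCC ⇒ AB·AB·AB·AB
    C ↦ AB
    A ↦ C  (constrained at step 1)
    B ↦ CB  (constrained at step 1)

A->C, B->CB, C->AB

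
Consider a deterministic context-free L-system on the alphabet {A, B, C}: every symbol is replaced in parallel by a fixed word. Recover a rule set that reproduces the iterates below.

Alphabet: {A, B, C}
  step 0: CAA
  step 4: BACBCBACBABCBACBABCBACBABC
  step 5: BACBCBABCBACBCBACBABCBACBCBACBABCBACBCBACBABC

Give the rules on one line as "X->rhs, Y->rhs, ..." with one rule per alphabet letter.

A->C, B->BA, C->BC

  step 4 ⇒ step 5: BACBCBACBABCBACBABCBACBABC ⇒ BA·C·BC·BA·BC·BA·C·BC·BA·C·BA·BC·BA·C·BC·BA·C·BA·BC·BA·C·BC·BA·C·BA·BC
    A ↦ C
    B ↦ BA
    C ↦ BC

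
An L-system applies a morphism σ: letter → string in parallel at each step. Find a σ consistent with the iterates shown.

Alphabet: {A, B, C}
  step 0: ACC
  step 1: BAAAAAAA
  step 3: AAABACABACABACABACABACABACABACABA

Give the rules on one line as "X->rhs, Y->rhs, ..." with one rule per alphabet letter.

A->BA, B->CA, C->AAA

  step 0 ⇒ step 1: ACC ⇒ BA·AAA·AAA
    A ↦ BA
    C ↦ AAA
    B ↦ CA  (constrained at step 1)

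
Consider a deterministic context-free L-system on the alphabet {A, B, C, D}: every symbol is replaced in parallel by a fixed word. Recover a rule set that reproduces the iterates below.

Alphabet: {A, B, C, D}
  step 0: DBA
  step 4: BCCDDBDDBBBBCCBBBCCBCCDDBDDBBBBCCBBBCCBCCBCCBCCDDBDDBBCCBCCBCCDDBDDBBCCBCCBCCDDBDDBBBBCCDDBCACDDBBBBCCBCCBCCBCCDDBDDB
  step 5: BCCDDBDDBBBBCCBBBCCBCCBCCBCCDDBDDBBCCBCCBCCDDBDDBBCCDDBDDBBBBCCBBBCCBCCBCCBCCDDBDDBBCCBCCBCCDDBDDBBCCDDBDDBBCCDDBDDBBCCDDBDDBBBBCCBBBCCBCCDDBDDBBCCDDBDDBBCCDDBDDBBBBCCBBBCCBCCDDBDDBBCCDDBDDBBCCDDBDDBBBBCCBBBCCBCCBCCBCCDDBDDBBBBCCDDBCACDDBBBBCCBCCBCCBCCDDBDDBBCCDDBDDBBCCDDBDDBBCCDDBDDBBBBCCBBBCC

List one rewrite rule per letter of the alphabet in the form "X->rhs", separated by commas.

  step 4 ⇒ step 5: BCCDDBDDBBBBCCBBBCCBCCDDBDDBBBBCCBBBCCBCCBCCBCCDDBDDBBCCBCCBCCDDBDDBBCCBCCBCCDDBDDBBBBCCDDBCACDDBBBBCCBCCBCCBCCDDBDDB ⇒ BCC·DDB·DDB·B·B·BCC·B·B·BCC·BCC·BCC·BCC·DDB·DDB·BCC·BCC·BCC·DDB·DDB·BCC·DDB·DDB·B·B·BCC·B·B·BCC·BCC·BCC·BCC·DDB·DDB·BCC·BCC·BCC·DDB·DDB·BCC·DDB·DDB·BCC·DDB·DDB·BCC·DDB·DDB·B·B·BCC·B·B·BCC·BCC·DDB·DDB·BCC·DDB·DDB·BCC·DDB·DDB·B·B·BCC·B·B·BCC·BCC·DDB·DDB·BCC·DDB·DDB·BCC·DDB·DDB·B·B·BCC·B·B·BCC·BCC·BCC·BCC·DDB·DDB·B·B·BCC·DDB·CAC·DDB·B·B·BCC·BCC·BCC·BCC·DDB·DDB·BCC·DDB·DDB·BCC·DDB·DDB·BCC·DDB·DDB·B·B·BCC·B·B·BCC
    A ↦ CAC
    B ↦ BCC
    C ↦ DDB
    D ↦ B

A->CAC, B->BCC, C->DDB, D->B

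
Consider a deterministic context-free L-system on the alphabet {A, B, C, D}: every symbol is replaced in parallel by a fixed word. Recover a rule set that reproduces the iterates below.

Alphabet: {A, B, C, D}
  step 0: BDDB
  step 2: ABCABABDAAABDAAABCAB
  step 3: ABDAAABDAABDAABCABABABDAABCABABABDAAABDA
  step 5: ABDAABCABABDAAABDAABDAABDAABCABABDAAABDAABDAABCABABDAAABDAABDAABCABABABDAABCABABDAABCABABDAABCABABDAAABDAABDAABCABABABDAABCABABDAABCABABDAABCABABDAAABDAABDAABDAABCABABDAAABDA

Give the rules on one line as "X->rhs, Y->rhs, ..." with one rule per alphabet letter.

  step 2 ⇒ step 3: ABCABABDAAABDAAABCAB ⇒ AB·DA·A·AB·DA·AB·DA·ABC·AB·AB·AB·DA·ABC·AB·AB·AB·DA·A·AB·DA
    A ↦ AB
    B ↦ DA
    C ↦ A
    D ↦ ABC

A->AB, B->DA, C->A, D->ABC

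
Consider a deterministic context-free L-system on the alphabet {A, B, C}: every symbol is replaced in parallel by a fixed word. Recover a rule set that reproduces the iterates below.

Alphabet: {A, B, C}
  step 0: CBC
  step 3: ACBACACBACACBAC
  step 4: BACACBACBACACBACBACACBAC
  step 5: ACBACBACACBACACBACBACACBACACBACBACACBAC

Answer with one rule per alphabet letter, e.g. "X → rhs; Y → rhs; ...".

A->B, B->AC, C->AC

  step 4 ⇒ step 5: BACACBACBACACBACBACACBAC ⇒ AC·B·AC·B·AC·AC·B·AC·AC·B·AC·B·AC·AC·B·AC·AC·B·AC·B·AC·AC·B·AC
    A ↦ B
    B ↦ AC
    C ↦ AC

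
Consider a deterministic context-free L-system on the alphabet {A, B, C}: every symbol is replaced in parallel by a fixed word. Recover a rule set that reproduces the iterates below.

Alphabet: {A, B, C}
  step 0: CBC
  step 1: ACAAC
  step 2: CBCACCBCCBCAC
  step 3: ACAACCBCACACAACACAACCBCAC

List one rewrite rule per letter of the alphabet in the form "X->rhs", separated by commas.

  step 2 ⇒ step 3: CBCACCBCCBCAC ⇒ AC·A·AC·CBC·AC·AC·A·AC·AC·A·AC·CBC·AC
    A ↦ CBC
    B ↦ A
    C ↦ AC

A->CBC, B->A, C->AC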